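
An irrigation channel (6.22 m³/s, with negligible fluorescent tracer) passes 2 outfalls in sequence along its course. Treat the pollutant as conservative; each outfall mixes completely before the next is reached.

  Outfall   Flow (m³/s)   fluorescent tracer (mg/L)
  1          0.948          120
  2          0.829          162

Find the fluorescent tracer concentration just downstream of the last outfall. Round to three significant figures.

After outfall 1: Q = 6.220 + 0.9480 = 7.168 m³/s; C = (6.220·0 + 0.9480·120.0)/7.168 = 15.87 mg/L.
After outfall 2: Q = 7.168 + 0.8290 = 7.997 m³/s; C = (7.168·15.87 + 0.8290·162.0)/7.997 = 31.02 mg/L.

31.0 mg/L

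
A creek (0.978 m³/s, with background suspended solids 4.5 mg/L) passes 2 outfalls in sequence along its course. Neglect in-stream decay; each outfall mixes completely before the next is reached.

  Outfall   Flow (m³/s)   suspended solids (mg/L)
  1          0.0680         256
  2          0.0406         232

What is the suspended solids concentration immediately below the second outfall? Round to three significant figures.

28.7 mg/L

Below outfall 1: Q → 1.046 m³/s, C = (0.9780·4.500 + 0.06800·256.0)/1.046 = 20.85 mg/L.
Below outfall 2: Q → 1.087 m³/s, C = (1.046·20.85 + 0.04060·232.0)/1.087 = 28.74 mg/L.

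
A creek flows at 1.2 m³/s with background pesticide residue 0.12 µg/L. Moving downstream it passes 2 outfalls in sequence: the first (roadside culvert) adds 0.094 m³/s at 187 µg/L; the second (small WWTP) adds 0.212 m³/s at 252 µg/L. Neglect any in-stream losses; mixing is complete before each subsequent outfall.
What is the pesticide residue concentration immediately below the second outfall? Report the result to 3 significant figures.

Outfall 1: combined Q = 1.294 m³/s; C = (1.200·0.1200 + 0.09400·187.0)/1.294 = 13.70 µg/L.
Outfall 2: combined Q = 1.506 m³/s; C = (1.294·13.70 + 0.2120·252.0)/1.506 = 47.24 µg/L.

47.2 µg/L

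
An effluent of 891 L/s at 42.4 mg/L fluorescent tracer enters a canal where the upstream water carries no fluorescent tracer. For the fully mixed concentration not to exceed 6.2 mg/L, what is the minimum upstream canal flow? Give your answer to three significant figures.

5200 L/s

Set C_mix = 6.2: (Q·0 + 891.0·42.40) / (Q + 891.0) = 6.2
→ Q = 891.0·(42.40 − 6.2)/(6.2 − 0) = 5202 L/s.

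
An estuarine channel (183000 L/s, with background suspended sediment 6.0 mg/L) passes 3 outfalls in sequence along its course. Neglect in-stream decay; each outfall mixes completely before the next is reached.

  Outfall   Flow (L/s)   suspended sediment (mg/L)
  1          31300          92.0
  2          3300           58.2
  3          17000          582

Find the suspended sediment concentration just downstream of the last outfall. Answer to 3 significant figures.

Outfall 1: combined Q = 214300 L/s; C = (183000·6.000 + 31300·92.00)/214300 = 18.56 mg/L.
Outfall 2: combined Q = 217600 L/s; C = (214300·18.56 + 3300·58.20)/217600 = 19.16 mg/L.
Outfall 3: combined Q = 234600 L/s; C = (217600·19.16 + 17000·582.0)/234600 = 59.95 mg/L.

59.9 mg/L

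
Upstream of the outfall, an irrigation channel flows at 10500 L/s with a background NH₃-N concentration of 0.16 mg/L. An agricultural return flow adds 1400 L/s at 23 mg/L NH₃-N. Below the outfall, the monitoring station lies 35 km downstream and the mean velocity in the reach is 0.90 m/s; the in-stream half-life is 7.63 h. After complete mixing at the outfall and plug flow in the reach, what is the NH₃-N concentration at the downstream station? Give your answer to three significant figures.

Mixed concentration C = ΣQC/ΣQ = (10500·0.1600 + 1400·23.00) / 11900 = 33880/11900 = 2.847 mg/L.
Travel time t = 35·1000 / 0.90 = 38890 s = 10.80 h.
Half-life 7.63 h → k = ln 2 / 7.63 = 0.09084 h⁻¹ = 2.180 d⁻¹.
After decay, C = 2.847 × e^(−kt) = 2.847 × 0.3748 = 1.067 mg/L.

1.07 mg/L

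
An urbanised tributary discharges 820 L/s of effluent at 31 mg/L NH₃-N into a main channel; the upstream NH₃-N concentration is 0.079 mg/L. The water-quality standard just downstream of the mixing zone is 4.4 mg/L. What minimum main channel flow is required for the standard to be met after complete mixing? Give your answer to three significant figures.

Set C_mix = 4.4: (Q·0.07900 + 820.0·31.00) / (Q + 820.0) = 4.4
→ Q = 820.0·(31.00 − 4.4)/(4.4 − 0.07900) = 5048 L/s.

5050 L/s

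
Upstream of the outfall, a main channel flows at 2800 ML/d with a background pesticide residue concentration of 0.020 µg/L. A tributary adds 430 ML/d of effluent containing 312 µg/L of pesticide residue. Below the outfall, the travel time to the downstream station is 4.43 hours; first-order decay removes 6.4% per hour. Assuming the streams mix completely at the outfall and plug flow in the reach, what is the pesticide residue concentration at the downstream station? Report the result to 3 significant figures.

Mass balance: C = (2800·0.02000 + 430.0·312.0) / 3230 = 134200/3230 = 41.55 µg/L.
6.4%/h lost → k = −ln(1 − 0.064) = 0.06614 h⁻¹.
Decay over the reach: 41.55·exp(−kt) = 41.55·0.7460 = 31.00 µg/L.

31.0 µg/L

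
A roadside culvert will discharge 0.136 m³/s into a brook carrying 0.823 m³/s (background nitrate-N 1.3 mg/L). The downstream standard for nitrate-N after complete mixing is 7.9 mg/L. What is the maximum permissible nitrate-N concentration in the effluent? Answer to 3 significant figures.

At the limit, (Qr·Cr + Qe·Cₑ)/(Qr + Qe) = 7.9:
Cₑ = (0.9590·7.9 − 0.8230·1.300) / 0.1360 = 47.84 mg/L.

47.8 mg/L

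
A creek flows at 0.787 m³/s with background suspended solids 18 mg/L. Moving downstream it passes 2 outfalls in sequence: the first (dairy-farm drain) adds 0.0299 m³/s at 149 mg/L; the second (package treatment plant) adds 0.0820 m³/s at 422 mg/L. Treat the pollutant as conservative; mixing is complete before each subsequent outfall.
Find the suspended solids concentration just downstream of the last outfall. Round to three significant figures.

59.2 mg/L

After outfall 1: Q = 0.7870 + 0.02990 = 0.8169 m³/s; C = (0.7870·18.00 + 0.02990·149.0)/0.8169 = 22.79 mg/L.
After outfall 2: Q = 0.8169 + 0.08200 = 0.8989 m³/s; C = (0.8169·22.79 + 0.08200·422.0)/0.8989 = 59.21 mg/L.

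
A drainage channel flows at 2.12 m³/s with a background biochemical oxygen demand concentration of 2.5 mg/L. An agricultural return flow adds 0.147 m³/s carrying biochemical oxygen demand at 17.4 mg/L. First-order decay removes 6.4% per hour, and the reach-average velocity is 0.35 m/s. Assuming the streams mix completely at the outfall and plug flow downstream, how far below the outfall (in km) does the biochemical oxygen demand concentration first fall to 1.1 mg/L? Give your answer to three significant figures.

21.9 km

Flow-weighted average: C = (2.120·2.500 + 0.1470·17.40) / 2.267 = 7.858/2.267 = 3.466 mg/L.
6.4%/h lost → k = −ln(1 − 0.064) = 0.06614 h⁻¹.
Set 3.466·exp(−k·t) = 1.1 → t = ln(3.466/1.1)/k = 62470 s = 17.35 h.
Distance = v·t = 0.35·62470 = 21870 m = 21.87 km.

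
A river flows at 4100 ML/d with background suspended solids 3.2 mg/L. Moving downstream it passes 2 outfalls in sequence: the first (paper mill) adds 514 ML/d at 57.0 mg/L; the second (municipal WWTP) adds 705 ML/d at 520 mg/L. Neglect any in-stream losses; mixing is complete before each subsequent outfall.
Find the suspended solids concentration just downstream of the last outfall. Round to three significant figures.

Outfall 1: combined Q = 4614 ML/d; C = (4100·3.200 + 514.0·57.00)/4614 = 9.193 mg/L.
Outfall 2: combined Q = 5319 ML/d; C = (4614·9.193 + 705.0·520.0)/5319 = 76.90 mg/L.

76.9 mg/L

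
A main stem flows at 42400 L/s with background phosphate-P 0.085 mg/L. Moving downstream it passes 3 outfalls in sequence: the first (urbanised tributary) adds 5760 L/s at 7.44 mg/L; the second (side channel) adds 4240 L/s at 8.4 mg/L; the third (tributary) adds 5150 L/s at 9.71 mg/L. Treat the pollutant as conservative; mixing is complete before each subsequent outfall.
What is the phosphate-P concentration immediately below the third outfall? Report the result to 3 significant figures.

2.30 mg/L

Below outfall 1: Q → 48160 L/s, C = (42400·0.08500 + 5760·7.440)/48160 = 0.9647 mg/L.
Below outfall 2: Q → 52400 L/s, C = (48160·0.9647 + 4240·8.400)/52400 = 1.566 mg/L.
Below outfall 3: Q → 57550 L/s, C = (52400·1.566 + 5150·9.710)/57550 = 2.295 mg/L.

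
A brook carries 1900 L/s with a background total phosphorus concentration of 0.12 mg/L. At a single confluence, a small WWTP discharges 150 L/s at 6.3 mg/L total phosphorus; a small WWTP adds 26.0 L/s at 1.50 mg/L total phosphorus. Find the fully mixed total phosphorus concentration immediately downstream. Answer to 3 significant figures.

0.584 mg/L

Mixed concentration C = ΣQC/ΣQ = (1900·0.1200 + 150.0·6.300 + 26.00·1.500) / 2076 = 1212/2076 = 0.5838 mg/L.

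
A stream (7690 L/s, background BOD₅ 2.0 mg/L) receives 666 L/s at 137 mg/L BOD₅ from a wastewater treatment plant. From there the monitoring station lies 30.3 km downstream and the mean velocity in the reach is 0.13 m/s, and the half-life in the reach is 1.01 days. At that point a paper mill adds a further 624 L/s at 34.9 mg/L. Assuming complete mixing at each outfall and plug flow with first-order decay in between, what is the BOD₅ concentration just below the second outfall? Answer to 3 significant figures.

Flow-weighted average: C = (7690·2.000 + 666.0·137.0) / 8356 = 106600/8356 = 12.76 mg/L; combined flow 8356 L/s.
Travel time t = 30.3·1000 / 0.13 = 233100 s = 64.74 h.
Half-life 1.01 d → k = ln 2 / 1.01 = 0.6863 d⁻¹.
Applying C = C₀e^(−kt): 12.76 × 0.1570 = 2.004 mg/L.
Second outfall: C = (8356·2.004 + 624.0·34.90)/8980 = 4.290 mg/L.

4.29 mg/L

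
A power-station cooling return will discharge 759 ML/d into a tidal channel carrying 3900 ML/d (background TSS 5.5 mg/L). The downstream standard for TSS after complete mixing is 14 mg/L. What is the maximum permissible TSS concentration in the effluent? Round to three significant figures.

At the limit, (Qr·Cr + Qe·Cₑ)/(Qr + Qe) = 14:
Cₑ = (4659·14 − 3900·5.500) / 759.0 = 57.68 mg/L.

57.7 mg/L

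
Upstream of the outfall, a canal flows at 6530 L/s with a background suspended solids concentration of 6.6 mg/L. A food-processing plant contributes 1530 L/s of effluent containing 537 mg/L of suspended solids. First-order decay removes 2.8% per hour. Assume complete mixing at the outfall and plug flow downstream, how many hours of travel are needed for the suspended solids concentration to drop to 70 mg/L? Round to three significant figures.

Conservation of mass: C = (6530·6.600 + 1530·537.0) / 8060 = 864700/8060 = 107.3 mg/L.
2.8%/h lost → k = −ln(1 − 0.028) = 0.02840 h⁻¹.
107.3·exp(−k·t) = 70 → t = ln(107.3/70)/k = 54130 s = 15.03 h.

15.0 h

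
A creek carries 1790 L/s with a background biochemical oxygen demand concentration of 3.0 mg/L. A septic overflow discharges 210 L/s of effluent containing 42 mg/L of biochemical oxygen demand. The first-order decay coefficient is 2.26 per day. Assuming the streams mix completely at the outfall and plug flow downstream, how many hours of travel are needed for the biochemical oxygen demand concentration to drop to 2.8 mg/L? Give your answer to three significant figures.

9.87 h

Mass balance: C = (1790·3.000 + 210.0·42.00) / 2000 = 14190/2000 = 7.095 mg/L.
7.095·exp(−k·t) = 2.8 → t = ln(7.095/2.8)/k = 35550 s = 9.874 h.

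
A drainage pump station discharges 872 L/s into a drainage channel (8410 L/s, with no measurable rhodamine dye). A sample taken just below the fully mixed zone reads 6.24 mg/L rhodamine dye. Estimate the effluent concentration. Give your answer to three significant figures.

Mass balance: 8410·0 + 872.0·Cₑ = 9282·6.240
→ Cₑ = (9282·6.240 − 8410·0) / 872.0 = 66.42 mg/L.

66.4 mg/L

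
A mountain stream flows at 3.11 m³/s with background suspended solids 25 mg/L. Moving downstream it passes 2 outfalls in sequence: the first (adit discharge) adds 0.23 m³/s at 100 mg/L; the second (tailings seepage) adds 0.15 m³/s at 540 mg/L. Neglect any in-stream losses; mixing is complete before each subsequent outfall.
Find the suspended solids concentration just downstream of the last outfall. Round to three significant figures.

52.1 mg/L

After outfall 1: Q = 3.110 + 0.2300 = 3.340 m³/s; C = (3.110·25.00 + 0.2300·100.0)/3.340 = 30.16 mg/L.
After outfall 2: Q = 3.340 + 0.1500 = 3.490 m³/s; C = (3.340·30.16 + 0.1500·540.0)/3.490 = 52.08 mg/L.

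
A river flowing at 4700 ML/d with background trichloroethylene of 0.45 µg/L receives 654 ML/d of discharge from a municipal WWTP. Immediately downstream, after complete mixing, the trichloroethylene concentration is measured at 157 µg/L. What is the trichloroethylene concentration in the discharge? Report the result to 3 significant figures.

Mass balance: 4700·0.4500 + 654.0·Cₑ = 5354·157.0
→ Cₑ = (5354·157.0 − 4700·0.4500) / 654.0 = 1282 µg/L.

1280 µg/L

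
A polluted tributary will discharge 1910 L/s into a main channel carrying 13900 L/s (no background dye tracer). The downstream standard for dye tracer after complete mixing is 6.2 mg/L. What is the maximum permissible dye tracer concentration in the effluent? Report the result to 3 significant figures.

51.3 mg/L

At the limit, (Qr·Cr + Qe·Cₑ)/(Qr + Qe) = 6.2:
Cₑ = (15810·6.2 − 13900·0) / 1910 = 51.32 mg/L.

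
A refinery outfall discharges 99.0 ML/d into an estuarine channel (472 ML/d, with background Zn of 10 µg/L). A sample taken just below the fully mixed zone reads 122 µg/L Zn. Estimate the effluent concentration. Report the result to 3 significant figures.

Mass balance: 472.0·10.00 + 99.00·Cₑ = 571.0·122.0
→ Cₑ = (571.0·122.0 − 472.0·10.00) / 99.00 = 656.0 µg/L.

656 µg/L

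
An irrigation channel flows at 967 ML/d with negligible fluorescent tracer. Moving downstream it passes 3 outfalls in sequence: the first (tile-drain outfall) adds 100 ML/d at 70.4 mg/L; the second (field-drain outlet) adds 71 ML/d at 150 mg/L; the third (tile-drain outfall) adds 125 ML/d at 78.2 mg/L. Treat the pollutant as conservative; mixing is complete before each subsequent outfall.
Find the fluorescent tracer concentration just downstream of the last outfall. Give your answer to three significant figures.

21.7 mg/L

Outfall 1: combined Q = 1067 ML/d; C = (967.0·0 + 100.0·70.40)/1067 = 6.598 mg/L.
Outfall 2: combined Q = 1138 ML/d; C = (1067·6.598 + 71.00·150.0)/1138 = 15.54 mg/L.
Outfall 3: combined Q = 1263 ML/d; C = (1138·15.54 + 125.0·78.20)/1263 = 21.75 mg/L.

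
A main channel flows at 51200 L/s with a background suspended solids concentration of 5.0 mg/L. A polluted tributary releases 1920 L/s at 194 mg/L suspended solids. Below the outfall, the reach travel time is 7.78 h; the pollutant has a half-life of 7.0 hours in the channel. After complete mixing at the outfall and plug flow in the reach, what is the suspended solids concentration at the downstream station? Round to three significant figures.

Mixed concentration C = ΣQC/ΣQ = (51200·5.000 + 1920·194.0) / 53120 = 628500/53120 = 11.83 mg/L.
Half-life 7.0 h → k = ln 2 / 7.0 = 0.09902 h⁻¹ = 2.377 d⁻¹.
First-order decay: C = 11.83·exp(−k·t) = 11.83·0.4628 = 5.476 mg/L.

5.48 mg/L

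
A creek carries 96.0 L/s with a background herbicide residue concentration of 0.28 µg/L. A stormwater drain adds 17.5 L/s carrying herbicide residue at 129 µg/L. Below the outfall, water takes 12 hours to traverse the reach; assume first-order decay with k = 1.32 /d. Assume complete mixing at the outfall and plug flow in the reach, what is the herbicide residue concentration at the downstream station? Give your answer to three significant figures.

Mass balance: C = (96.00·0.2800 + 17.50·129.0) / 113.5 = 2284/113.5 = 20.13 µg/L.
After decay, C = 20.13 × e^(−kt) = 20.13 × 0.5169 = 10.40 µg/L.

10.4 µg/L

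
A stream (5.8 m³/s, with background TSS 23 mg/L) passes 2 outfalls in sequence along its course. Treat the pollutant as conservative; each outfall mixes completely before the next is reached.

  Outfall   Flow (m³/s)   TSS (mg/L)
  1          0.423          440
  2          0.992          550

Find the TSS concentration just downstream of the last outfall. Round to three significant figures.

After outfall 1: Q = 5.800 + 0.4230 = 6.223 m³/s; C = (5.800·23.00 + 0.4230·440.0)/6.223 = 51.35 mg/L.
After outfall 2: Q = 6.223 + 0.9920 = 7.215 m³/s; C = (6.223·51.35 + 0.9920·550.0)/7.215 = 119.9 mg/L.

120 mg/L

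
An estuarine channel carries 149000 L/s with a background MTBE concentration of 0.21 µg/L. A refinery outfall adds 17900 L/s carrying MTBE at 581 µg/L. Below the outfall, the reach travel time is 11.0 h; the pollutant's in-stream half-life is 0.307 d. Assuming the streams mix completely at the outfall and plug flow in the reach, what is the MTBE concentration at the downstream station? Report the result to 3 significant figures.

Conservation of mass: C = (149000·0.2100 + 17900·581.0) / 166900 = 10430000/166900 = 62.50 µg/L.
Half-life 0.307 d → k = ln 2 / 0.307 = 2.258 d⁻¹.
First-order decay: C = 62.50·exp(−k·t) = 62.50·0.3553 = 22.21 µg/L.

22.2 µg/L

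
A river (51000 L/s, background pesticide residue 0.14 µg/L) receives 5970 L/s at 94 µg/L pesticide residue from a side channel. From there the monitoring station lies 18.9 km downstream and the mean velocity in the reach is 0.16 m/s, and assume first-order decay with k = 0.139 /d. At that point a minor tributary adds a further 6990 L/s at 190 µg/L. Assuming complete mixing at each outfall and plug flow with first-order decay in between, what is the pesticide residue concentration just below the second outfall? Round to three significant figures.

28.1 µg/L

After mixing, C = (51000·0.1400 + 5970·94.00) / 56970 = 568300/56970 = 9.976 µg/L; combined flow 56970 L/s.
Travel time t = 18.9·1000 / 0.16 = 118100 s = 32.81 h.
Applying C = C₀e^(−kt): 9.976 × 0.8269 = 8.249 µg/L.
At the second outfall, C = (56970·8.249 + 6990·190.0) / (56970 + 6990) = 28.11 µg/L.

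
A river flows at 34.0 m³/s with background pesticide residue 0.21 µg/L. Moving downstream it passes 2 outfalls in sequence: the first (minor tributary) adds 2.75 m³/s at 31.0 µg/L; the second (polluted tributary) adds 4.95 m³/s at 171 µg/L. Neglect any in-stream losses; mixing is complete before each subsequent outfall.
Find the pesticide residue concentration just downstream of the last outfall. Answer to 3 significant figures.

22.5 µg/L

Below outfall 1: Q → 36.75 m³/s, C = (34.00·0.2100 + 2.750·31.00)/36.75 = 2.514 µg/L.
Below outfall 2: Q → 41.70 m³/s, C = (36.75·2.514 + 4.950·171.0)/41.70 = 22.51 µg/L.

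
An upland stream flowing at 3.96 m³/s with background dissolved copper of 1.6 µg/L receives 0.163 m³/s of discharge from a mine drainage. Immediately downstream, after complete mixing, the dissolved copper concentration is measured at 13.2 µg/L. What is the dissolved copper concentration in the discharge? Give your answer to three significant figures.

295 µg/L

Mass balance: 3.960·1.600 + 0.1630·Cₑ = 4.123·13.20
→ Cₑ = (4.123·13.20 − 3.960·1.600) / 0.1630 = 295.0 µg/L.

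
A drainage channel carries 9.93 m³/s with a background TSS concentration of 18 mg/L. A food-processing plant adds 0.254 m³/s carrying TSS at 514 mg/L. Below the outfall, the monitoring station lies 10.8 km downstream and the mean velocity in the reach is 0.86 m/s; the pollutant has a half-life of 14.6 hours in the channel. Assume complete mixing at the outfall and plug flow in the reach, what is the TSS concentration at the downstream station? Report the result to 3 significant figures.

25.7 mg/L

After mixing, C = (9.930·18.00 + 0.2540·514.0) / 10.18 = 309.3/10.18 = 30.37 mg/L.
Travel time t = 10.8·1000 / 0.86 = 12560 s = 3.488 h.
Half-life 14.6 h → k = ln 2 / 14.6 = 0.04748 h⁻¹ = 1.139 d⁻¹.
Decay over the reach: 30.37·exp(−kt) = 30.37·0.8474 = 25.74 mg/L.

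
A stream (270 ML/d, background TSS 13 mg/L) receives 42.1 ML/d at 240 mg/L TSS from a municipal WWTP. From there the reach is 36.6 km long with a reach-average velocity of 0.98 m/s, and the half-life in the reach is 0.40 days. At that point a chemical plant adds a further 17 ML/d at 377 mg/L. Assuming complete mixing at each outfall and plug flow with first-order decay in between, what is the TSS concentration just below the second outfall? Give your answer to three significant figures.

39.0 mg/L

Flow-weighted average: C = (270.0·13.00 + 42.10·240.0) / 312.1 = 13610/312.1 = 43.62 mg/L; combined flow 312.1 ML/d.
Travel time t = 36.6·1000 / 0.98 = 37350 s = 10.37 h.
Half-life 0.40 d → k = ln 2 / 0.40 = 1.733 d⁻¹.
Applying C = C₀e^(−kt): 43.62 × 0.4728 = 20.62 mg/L.
At the second outfall, C = (312.1·20.62 + 17.00·377.0) / (312.1 + 17.00) = 39.03 mg/L.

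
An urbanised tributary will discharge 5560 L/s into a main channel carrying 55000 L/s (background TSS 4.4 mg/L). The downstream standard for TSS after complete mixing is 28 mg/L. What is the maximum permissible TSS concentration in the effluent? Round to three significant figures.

At the limit, (Qr·Cr + Qe·Cₑ)/(Qr + Qe) = 28:
Cₑ = (60560·28 − 55000·4.400) / 5560 = 261.5 mg/L.

261 mg/L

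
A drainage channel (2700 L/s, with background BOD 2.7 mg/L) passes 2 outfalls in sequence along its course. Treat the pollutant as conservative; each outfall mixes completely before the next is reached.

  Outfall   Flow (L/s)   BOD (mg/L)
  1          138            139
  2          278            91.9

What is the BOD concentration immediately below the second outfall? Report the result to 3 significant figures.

16.7 mg/L

After outfall 1: Q = 2700 + 138.0 = 2838 L/s; C = (2700·2.700 + 138.0·139.0)/2838 = 9.328 mg/L.
After outfall 2: Q = 2838 + 278.0 = 3116 L/s; C = (2838·9.328 + 278.0·91.90)/3116 = 16.69 mg/L.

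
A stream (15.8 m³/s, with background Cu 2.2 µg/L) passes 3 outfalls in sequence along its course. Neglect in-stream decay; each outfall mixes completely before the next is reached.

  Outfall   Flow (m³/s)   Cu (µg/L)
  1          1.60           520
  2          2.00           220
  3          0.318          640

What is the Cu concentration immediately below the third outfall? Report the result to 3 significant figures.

Below outfall 1: Q → 17.40 m³/s, C = (15.80·2.200 + 1.600·520.0)/17.40 = 49.81 µg/L.
Below outfall 2: Q → 19.40 m³/s, C = (17.40·49.81 + 2.000·220.0)/19.40 = 67.36 µg/L.
Below outfall 3: Q → 19.72 m³/s, C = (19.40·67.36 + 0.3180·640.0)/19.72 = 76.59 µg/L.

76.6 µg/L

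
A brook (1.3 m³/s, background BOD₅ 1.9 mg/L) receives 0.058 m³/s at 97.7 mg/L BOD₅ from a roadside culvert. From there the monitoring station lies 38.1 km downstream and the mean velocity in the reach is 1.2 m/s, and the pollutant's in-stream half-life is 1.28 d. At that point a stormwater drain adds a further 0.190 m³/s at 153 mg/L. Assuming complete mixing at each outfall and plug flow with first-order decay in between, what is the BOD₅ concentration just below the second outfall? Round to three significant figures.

23.1 mg/L

After mixing, C = (1.300·1.900 + 0.05800·97.70) / 1.358 = 8.137/1.358 = 5.992 mg/L; combined flow 1.358 m³/s.
Travel time t = 38.1·1000 / 1.2 = 31750 s = 8.819 h.
Half-life 1.28 d → k = ln 2 / 1.28 = 0.5415 d⁻¹.
After decay, C = 5.992 × e^(−kt) = 5.992 × 0.8196 = 4.910 mg/L.
Second outfall: C = (1.358·4.910 + 0.1900·153.0)/1.548 = 23.09 mg/L.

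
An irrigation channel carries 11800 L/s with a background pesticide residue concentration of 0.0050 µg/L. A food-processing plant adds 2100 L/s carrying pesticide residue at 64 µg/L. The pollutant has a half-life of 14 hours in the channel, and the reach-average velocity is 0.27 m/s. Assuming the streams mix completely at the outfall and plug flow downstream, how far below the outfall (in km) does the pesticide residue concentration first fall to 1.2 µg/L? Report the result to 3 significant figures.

Mass balance: C = (11800·0.005000 + 2100·64.00) / 13900 = 134500/13900 = 9.673 µg/L.
Half-life 14 h → k = ln 2 / 14 = 0.04951 h⁻¹ = 1.188 d⁻¹.
Set 9.673·exp(−k·t) = 1.2 → t = ln(9.673/1.2)/k = 151800 s = 42.15 h.
Distance = v·t = 0.27·151800 = 40970 m = 40.97 km.

41.0 km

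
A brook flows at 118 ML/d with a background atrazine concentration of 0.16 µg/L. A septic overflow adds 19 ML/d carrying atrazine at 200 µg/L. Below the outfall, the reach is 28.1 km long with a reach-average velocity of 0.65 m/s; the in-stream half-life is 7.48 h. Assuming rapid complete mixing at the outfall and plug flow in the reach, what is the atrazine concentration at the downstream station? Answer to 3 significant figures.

Flow-weighted average: C = (118.0·0.1600 + 19.00·200.0) / 137.0 = 3819/137.0 = 27.88 µg/L.
Travel time t = 28.1·1000 / 0.65 = 43230 s = 12.01 h.
Half-life 7.48 h → k = ln 2 / 7.48 = 0.09267 h⁻¹ = 2.224 d⁻¹.
After decay, C = 27.88 × e^(−kt) = 27.88 × 0.3286 = 9.161 µg/L.

9.16 µg/L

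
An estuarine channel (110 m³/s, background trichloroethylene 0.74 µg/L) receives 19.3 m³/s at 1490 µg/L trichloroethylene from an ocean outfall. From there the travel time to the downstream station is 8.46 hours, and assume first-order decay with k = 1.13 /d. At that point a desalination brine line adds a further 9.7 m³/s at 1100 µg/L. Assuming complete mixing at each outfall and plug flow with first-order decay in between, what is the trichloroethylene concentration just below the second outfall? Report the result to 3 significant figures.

216 µg/L

After mixing, C = (110.0·0.7400 + 19.30·1490) / 129.3 = 28840/129.3 = 223.0 µg/L; combined flow 129.3 m³/s.
After decay, C = 223.0 × e^(−kt) = 223.0 × 0.6714 = 149.8 µg/L.
Second outfall: C = (129.3·149.8 + 9.700·1100)/139.0 = 216.1 µg/L.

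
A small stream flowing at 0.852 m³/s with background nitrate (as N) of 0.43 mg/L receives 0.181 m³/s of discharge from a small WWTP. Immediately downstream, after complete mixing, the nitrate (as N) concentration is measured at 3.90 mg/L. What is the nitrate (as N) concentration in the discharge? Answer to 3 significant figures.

Mass balance: 0.8520·0.4300 + 0.1810·Cₑ = 1.033·3.900
→ Cₑ = (1.033·3.900 − 0.8520·0.4300) / 0.1810 = 20.23 mg/L.

20.2 mg/L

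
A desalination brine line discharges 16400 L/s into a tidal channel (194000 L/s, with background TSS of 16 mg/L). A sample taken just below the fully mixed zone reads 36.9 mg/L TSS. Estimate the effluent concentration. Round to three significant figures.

284 mg/L

Mass balance: 194000·16.00 + 16400·Cₑ = 210400·36.90
→ Cₑ = (210400·36.90 − 194000·16.00) / 16400 = 284.1 mg/L.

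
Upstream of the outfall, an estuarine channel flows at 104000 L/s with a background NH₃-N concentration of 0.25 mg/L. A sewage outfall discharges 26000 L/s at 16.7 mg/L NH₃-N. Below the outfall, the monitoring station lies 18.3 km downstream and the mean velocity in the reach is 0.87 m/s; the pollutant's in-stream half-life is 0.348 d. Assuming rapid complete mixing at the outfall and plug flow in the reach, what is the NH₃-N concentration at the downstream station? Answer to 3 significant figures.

2.18 mg/L

After mixing, C = (104000·0.2500 + 26000·16.70) / 130000 = 460200/130000 = 3.540 mg/L.
Travel time t = 18.3·1000 / 0.87 = 21030 s = 5.843 h.
Half-life 0.348 d → k = ln 2 / 0.348 = 1.992 d⁻¹.
First-order decay: C = 3.540·exp(−k·t) = 3.540·0.6158 = 2.180 mg/L.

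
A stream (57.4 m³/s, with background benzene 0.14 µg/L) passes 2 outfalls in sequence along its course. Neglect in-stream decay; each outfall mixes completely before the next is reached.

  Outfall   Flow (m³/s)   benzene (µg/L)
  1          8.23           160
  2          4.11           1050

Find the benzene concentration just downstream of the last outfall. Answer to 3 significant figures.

80.9 µg/L

Outfall 1: combined Q = 65.63 m³/s; C = (57.40·0.1400 + 8.230·160.0)/65.63 = 20.19 µg/L.
Outfall 2: combined Q = 69.74 m³/s; C = (65.63·20.19 + 4.110·1050)/69.74 = 80.88 µg/L.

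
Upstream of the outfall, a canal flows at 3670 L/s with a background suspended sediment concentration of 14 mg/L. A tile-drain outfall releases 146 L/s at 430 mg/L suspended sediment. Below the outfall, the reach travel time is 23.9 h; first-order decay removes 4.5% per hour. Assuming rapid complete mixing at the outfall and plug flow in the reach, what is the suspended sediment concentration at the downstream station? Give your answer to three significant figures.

Flow-weighted average: C = (3670·14.00 + 146.0·430.0) / 3816 = 114200/3816 = 29.92 mg/L.
4.5%/h lost → k = −ln(1 − 0.045) = 0.04604 h⁻¹.
First-order decay: C = 29.92·exp(−k·t) = 29.92·0.3327 = 9.954 mg/L.

9.95 mg/L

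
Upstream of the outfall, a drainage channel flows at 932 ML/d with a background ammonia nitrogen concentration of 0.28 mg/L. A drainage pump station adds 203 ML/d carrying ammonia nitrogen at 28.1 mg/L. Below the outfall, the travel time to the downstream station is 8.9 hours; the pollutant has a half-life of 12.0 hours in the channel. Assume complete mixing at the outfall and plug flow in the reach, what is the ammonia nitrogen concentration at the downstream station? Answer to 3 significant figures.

3.14 mg/L

Conservation of mass: C = (932.0·0.2800 + 203.0·28.10) / 1135 = 5965/1135 = 5.256 mg/L.
Half-life 12.0 h → k = ln 2 / 12.0 = 0.05776 h⁻¹ = 1.386 d⁻¹.
Decay over the reach: 5.256·exp(−kt) = 5.256·0.5980 = 3.143 mg/L.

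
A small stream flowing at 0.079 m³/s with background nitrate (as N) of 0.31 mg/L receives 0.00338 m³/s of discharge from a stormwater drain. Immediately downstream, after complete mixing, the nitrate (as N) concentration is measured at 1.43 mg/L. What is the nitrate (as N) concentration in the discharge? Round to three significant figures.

27.6 mg/L

Mass balance: 0.07900·0.3100 + 0.003380·Cₑ = 0.08238·1.430
→ Cₑ = (0.08238·1.430 − 0.07900·0.3100) / 0.003380 = 27.61 mg/L.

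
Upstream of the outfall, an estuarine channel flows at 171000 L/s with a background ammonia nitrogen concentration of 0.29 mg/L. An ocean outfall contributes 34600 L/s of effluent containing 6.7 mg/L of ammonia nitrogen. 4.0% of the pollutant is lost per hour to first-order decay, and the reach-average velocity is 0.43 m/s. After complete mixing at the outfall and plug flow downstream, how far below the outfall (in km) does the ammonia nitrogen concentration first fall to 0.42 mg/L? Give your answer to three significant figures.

After mixing, C = (171000·0.2900 + 34600·6.700) / 205600 = 281400/205600 = 1.369 mg/L.
4.0%/h lost → k = −ln(1 − 0.04) = 0.04082 h⁻¹.
Set 1.369·exp(−k·t) = 0.42 → t = ln(1.369/0.42)/k = 104200 s = 28.94 h.
Distance = v·t = 0.43·104200 = 44800 m = 44.80 km.

44.8 km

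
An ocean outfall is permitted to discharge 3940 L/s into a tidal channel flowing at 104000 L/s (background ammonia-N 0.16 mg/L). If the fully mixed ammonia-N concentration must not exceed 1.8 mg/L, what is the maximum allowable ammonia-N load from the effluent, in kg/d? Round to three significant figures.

Mass balance at the limit: 104000·0.1600 + 3940·Cₑ = 107900·1.8 → Cₑ = 45.09 mg/L.
3940 L/s = 3.940 m³/s. Load = 3.940 m³/s × 45.09 g/m³ × 86 400 s/d = 15350 kg/d.

15300 kg/d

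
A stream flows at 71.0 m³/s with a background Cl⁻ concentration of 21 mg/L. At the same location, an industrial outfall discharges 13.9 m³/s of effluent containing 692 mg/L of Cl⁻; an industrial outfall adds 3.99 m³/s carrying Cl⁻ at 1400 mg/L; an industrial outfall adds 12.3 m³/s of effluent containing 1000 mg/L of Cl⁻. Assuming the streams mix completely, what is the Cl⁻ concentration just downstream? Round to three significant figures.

Flow-weighted average: C = (71.00·21.00 + 13.90·692.0 + 3.990·1400 + 12.30·1000) / 101.2 = 29000/101.2 = 286.5 mg/L.

287 mg/L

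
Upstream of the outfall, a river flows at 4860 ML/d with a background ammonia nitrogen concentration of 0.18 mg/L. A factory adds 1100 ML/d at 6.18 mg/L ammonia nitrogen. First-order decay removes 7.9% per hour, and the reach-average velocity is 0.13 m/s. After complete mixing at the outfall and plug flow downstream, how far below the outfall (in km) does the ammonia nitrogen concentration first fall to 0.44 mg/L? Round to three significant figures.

Conservation of mass: C = (4860·0.1800 + 1100·6.180) / 5960 = 7673/5960 = 1.287 mg/L.
7.9%/h lost → k = −ln(1 − 0.079) = 0.08230 h⁻¹.
Set 1.287·exp(−k·t) = 0.44 → t = ln(1.287/0.44)/k = 46960 s = 13.05 h.
Distance = v·t = 0.13·46960 = 6105 m = 6.105 km.

6.11 km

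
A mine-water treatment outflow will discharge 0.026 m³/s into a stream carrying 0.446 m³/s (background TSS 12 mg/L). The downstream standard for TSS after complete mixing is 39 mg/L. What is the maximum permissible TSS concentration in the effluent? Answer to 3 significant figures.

502 mg/L

At the limit, (Qr·Cr + Qe·Cₑ)/(Qr + Qe) = 39:
Cₑ = (0.4720·39 − 0.4460·12.00) / 0.02600 = 502.2 mg/L.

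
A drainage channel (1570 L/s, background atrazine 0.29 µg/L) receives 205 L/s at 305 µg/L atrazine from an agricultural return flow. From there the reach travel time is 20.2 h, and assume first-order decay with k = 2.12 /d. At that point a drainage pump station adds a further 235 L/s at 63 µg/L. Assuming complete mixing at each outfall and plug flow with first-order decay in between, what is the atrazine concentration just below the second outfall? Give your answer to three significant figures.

Mixed concentration C = ΣQC/ΣQ = (1570·0.2900 + 205.0·305.0) / 1775 = 62980/1775 = 35.48 µg/L; combined flow 1775 L/s.
First-order decay: C = 35.48·exp(−k·t) = 35.48·0.1679 = 5.958 µg/L.
Second outfall: C = (1775·5.958 + 235.0·63.00)/2010 = 12.63 µg/L.

12.6 µg/L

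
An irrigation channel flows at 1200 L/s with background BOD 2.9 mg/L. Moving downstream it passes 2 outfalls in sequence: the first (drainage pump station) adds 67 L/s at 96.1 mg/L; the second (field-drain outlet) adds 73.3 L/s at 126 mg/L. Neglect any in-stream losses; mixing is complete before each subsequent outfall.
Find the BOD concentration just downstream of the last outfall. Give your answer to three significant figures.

14.3 mg/L

Outfall 1: combined Q = 1267 L/s; C = (1200·2.900 + 67.00·96.10)/1267 = 7.828 mg/L.
Outfall 2: combined Q = 1340 L/s; C = (1267·7.828 + 73.30·126.0)/1340 = 14.29 mg/L.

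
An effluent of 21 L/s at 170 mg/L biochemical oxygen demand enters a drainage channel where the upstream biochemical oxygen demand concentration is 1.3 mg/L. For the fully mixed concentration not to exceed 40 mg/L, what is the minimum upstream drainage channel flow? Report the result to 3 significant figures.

70.5 L/s

Set C_mix = 40: (Q·1.300 + 21.00·170.0) / (Q + 21.00) = 40
→ Q = 21.00·(170.0 − 40)/(40 − 1.300) = 70.54 L/s.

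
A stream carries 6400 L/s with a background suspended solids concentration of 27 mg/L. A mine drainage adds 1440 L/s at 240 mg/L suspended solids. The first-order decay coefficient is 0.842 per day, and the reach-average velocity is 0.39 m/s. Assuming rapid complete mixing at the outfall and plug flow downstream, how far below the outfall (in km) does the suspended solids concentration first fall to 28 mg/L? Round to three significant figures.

After mixing, C = (6400·27.00 + 1440·240.0) / 7840 = 518400/7840 = 66.12 mg/L.
Set 66.12·exp(−k·t) = 28 → t = ln(66.12/28)/k = 88180 s = 24.49 h.
Distance = v·t = 0.39·88180 = 34390 m = 34.39 km.

34.4 km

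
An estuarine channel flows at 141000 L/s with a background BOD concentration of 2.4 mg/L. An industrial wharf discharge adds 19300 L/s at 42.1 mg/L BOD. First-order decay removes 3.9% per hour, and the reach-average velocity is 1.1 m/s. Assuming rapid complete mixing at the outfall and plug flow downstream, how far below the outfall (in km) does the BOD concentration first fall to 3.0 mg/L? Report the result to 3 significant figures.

86.9 km

Conservation of mass: C = (141000·2.400 + 19300·42.10) / 160300 = 1151000/160300 = 7.180 mg/L.
3.9%/h lost → k = −ln(1 − 0.039) = 0.03978 h⁻¹.
Set 7.180·exp(−k·t) = 3.0 → t = ln(7.180/3.0)/k = 78970 s = 21.94 h.
Distance = v·t = 1.1·78970 = 86870 m = 86.87 km.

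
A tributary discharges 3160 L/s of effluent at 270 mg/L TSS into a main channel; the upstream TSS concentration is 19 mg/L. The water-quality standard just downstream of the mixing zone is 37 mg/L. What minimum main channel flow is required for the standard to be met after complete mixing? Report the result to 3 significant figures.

40900 L/s

Set C_mix = 37: (Q·19.00 + 3160·270.0) / (Q + 3160) = 37
→ Q = 3160·(270.0 − 37)/(37 − 19.00) = 40900 L/s.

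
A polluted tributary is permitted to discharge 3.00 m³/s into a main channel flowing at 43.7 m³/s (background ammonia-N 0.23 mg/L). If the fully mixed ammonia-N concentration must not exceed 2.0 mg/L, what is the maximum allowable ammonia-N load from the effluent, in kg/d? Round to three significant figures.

7200 kg/d

Mass balance at the limit: 43.70·0.2300 + 3.000·Cₑ = 46.70·2.0 → Cₑ = 27.78 mg/L.
Load = 3.000 m³/s × 27.78 g/m³ × 86 400 s/d = 7201 kg/d.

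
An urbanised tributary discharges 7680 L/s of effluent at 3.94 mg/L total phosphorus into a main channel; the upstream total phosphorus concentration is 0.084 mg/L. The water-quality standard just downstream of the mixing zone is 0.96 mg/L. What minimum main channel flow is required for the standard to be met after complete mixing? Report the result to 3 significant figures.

26100 L/s

Set C_mix = 0.96: (Q·0.08400 + 7680·3.940) / (Q + 7680) = 0.96
→ Q = 7680·(3.940 − 0.96)/(0.96 − 0.08400) = 26130 L/s.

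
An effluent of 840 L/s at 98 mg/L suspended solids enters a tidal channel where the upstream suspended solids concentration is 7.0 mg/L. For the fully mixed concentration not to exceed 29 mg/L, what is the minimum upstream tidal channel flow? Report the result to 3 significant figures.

2630 L/s

Set C_mix = 29: (Q·7.000 + 840.0·98.00) / (Q + 840.0) = 29
→ Q = 840.0·(98.00 − 29)/(29 − 7.000) = 2635 L/s.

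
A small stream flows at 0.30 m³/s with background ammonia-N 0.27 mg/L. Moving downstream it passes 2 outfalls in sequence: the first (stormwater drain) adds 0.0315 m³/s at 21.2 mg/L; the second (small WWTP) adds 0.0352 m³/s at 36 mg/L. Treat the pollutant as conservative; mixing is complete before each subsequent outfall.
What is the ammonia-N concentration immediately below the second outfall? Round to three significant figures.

Below outfall 1: Q → 0.3315 m³/s, C = (0.3000·0.2700 + 0.03150·21.20)/0.3315 = 2.259 mg/L.
Below outfall 2: Q → 0.3667 m³/s, C = (0.3315·2.259 + 0.03520·36.00)/0.3667 = 5.498 mg/L.

5.50 mg/L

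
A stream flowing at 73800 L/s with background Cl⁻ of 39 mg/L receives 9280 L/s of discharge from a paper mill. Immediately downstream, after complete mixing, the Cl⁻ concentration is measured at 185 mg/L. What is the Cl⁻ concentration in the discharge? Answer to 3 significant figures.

1350 mg/L

Mass balance: 73800·39.00 + 9280·Cₑ = 83080·185.0
→ Cₑ = (83080·185.0 − 73800·39.00) / 9280 = 1346 mg/L.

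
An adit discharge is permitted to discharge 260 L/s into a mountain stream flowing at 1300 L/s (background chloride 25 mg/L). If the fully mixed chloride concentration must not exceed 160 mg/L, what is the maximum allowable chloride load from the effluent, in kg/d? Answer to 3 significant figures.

Mass balance at the limit: 1300·25.00 + 260.0·Cₑ = 1560·160 → Cₑ = 835.0 mg/L.
260.0 L/s = 0.2600 m³/s. Load = 0.2600 m³/s × 835.0 g/m³ × 86 400 s/d = 18760 kg/d.

18800 kg/d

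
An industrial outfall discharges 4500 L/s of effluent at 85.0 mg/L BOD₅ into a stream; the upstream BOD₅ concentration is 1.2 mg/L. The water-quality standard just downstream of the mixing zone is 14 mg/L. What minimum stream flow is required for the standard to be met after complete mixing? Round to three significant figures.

25000 L/s

Set C_mix = 14: (Q·1.200 + 4500·85.00) / (Q + 4500) = 14
→ Q = 4500·(85.00 − 14)/(14 − 1.200) = 24960 L/s.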